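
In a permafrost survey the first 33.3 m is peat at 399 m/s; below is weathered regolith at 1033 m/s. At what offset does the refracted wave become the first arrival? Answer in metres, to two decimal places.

100.09 m

x_cross = 2h·√((V₂+V₁)/(V₂−V₁)).
(V₂+V₁)/(V₂−V₁) = (1033+399)/(1033−399) = 2.2587; √ = 1.5029.
x_cross = 2·33.3·1.5029 = 100.09 m.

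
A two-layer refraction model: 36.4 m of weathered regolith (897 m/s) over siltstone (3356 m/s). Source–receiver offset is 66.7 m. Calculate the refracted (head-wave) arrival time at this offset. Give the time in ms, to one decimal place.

98.1 ms

θ_c = arcsin(V₁/V₂) = arcsin(897/3356) = 15.50°, cos θ_c = 0.9636.
Intercept time tᵢ = 2h cos θ_c / V₁ = 2·36.4·0.9636/897 = 0.07821 s.
t = x/V₂ + tᵢ = 66.7/3356 + 0.07821 = 0.09808 s.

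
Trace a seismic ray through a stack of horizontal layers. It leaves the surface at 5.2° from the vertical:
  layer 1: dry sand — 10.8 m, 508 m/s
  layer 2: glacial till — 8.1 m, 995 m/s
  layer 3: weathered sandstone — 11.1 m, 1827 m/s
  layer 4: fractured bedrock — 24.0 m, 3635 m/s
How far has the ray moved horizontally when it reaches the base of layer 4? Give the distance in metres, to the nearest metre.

p = sin θ₁/V₁ = sin 5.2°/508 = 1.7841e-04 s/m is conserved through the stack.
Layer 1: θ = 5.20°; offset = 10.8·tan 5.20° = 0.983 m.
Layer 2: sin θ = p·995 = 0.1775 → θ = 10.23°; offset = 8.1·tan 10.23° = 1.461 m.
Layer 3: sin θ = p·1827 = 0.3260 → θ = 19.02°; offset = 11.1·tan 19.02° = 3.827 m.
Layer 4: sin θ = p·3635 = 0.6485 → θ = 40.43°; offset = 24.0·tan 40.43° = 20.447 m.
Σ offsets = 26.719 m.

27 m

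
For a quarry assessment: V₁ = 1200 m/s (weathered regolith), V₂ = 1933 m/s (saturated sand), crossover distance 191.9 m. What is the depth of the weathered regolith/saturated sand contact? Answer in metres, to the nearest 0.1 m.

x_cross = 2h·√((V₂+V₁)/(V₂−V₁)) → h = x_cross / (2·√((V₂+V₁)/(V₂−V₁))).
√((V₂+V₁)/(V₂−V₁)) = √((1933+1200)/(1933−1200)) = 2.0674.
h = 191.9 / (2·2.0674) = 46.41 m.

46.4 m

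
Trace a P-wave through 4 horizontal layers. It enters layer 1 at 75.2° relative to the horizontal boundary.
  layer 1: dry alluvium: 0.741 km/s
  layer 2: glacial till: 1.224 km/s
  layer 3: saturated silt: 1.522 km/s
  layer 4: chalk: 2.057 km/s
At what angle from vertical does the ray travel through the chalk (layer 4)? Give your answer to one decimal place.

From the normal: θ₁ = 90° − 75.2° = 14.8°.
Ray parameter p = sin 14.8° / 0.741 = 3.4473e-01 s/km.
sin θ_4 = p·V_4 = 3.4473e-01 × 2.057 = 0.7091.
θ_4 = arcsin 0.7091 = 45.16°.

45.2°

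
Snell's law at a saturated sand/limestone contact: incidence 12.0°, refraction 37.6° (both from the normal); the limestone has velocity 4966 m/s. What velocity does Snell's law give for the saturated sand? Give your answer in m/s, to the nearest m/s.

Snell's law: sin 12.0°/V₁ = sin 37.6°/V₂.
V₁ = V₂·sin 12.0°/sin 37.6° = 4966 × 0.3408 = 1692.20 m/s.

1692 m/s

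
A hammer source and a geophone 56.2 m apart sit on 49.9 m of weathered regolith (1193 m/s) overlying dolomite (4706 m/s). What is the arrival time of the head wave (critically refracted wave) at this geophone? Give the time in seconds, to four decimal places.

0.0929 s

t = x/V₂ + 2h·√(V₂²−V₁²)/(V₁V₂).
√(V₂²−V₁²) = √(4706²−1193²) = 4552.3 m/s; delay term = 2·49.9·4552.3/(1193·4706) = 0.08092 s.
t = 56.2/4706 + 0.08092 = 0.09286 s.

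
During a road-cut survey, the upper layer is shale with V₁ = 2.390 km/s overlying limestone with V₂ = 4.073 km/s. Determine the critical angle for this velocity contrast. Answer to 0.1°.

Critical incidence: sin θ_c = V₁/V₂ = 2.390/4.073 = 0.5868.
θ_c = arcsin 0.5868 = 35.93°.

35.9°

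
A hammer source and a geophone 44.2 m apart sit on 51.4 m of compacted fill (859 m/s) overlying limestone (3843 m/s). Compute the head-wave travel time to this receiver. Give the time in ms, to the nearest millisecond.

t = x/V₂ + 2h·√(V₂²−V₁²)/(V₁V₂).
√(V₂²−V₁²) = √(3843²−859²) = 3745.8 m/s; delay term = 2·51.4·3745.8/(859·3843) = 0.11665 s.
t = 44.2/3843 + 0.11665 = 0.12815 s.

128 ms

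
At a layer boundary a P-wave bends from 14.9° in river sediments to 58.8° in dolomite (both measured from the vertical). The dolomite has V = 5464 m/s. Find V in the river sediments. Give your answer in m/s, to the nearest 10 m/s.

1640 m/s

sin 14.9° = 0.2571; sin 58.8° = 0.8554.
V₁ = V₂·(sin θ₁/sin θ₂) = 5464·(0.2571/0.8554) = 1642.54 m/s.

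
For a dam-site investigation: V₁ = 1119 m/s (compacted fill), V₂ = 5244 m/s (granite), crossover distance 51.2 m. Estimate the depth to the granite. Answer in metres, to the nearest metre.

h = (x_cross/2)·√((V₂−V₁)/(V₂+V₁)).
(V₂−V₁)/(V₂+V₁) = (5244−1119)/(5244+1119) = 0.6483; √ = 0.8052.
h = (51.2/2)·0.8052 = 20.61 m.

21 m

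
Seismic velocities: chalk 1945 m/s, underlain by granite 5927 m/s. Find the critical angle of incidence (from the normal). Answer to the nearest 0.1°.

19.2°

Critical incidence: sin θ_c = V₁/V₂ = 1945/5927 = 0.3282.
θ_c = arcsin 0.3282 = 19.16°.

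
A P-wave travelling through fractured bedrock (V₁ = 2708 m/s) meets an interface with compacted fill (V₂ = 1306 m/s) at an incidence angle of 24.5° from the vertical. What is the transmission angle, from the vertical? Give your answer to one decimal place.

Snell's law: sin θ₂ = (V₂/V₁)·sin θ₁ = (1306/2708)·sin 24.5° = 0.2000.
θ₂ = sin⁻¹(0.2000) = 11.54° (from vertical).

11.5°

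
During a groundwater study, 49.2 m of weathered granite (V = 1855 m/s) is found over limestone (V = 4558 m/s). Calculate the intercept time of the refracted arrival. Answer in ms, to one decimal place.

tᵢ = 2h·√(V₂²−V₁²)/(V₁V₂).
√(V₂²−V₁²) = √(4558²−1855²) = 4163.5 m/s.
tᵢ = 2·49.2·4163.5/(1855·4558) = 0.04845 s.

48.5 ms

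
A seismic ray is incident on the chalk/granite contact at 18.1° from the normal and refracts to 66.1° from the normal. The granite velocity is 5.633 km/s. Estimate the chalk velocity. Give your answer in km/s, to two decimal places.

1.91 km/s

sin 18.1° = 0.3107; sin 66.1° = 0.9143.
V₁ = V₂·(sin θ₁/sin θ₂) = 5.633·(0.3107/0.9143) = 1.91 km/s.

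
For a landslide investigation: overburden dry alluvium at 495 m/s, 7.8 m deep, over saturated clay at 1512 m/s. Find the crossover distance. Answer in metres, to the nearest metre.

22 m

θ_c = arcsin(495/1512) = 19.11°, so cos θ_c = 0.9449 and tᵢ = 2h cos θ_c/V₁ = 0.0298 s.
At crossover x/V₁ = x/V₂ + tᵢ ⇒ x = tᵢ/(1/V₁ − 1/V₂) = 0.02978/(2.0202e-03 − 6.6138e-04) = 21.91 m.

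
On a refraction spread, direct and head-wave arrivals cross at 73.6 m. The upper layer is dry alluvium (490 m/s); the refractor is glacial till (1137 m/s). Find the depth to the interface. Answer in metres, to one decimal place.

23.2 m

h = (x_cross/2)·√((V₂−V₁)/(V₂+V₁)).
(V₂−V₁)/(V₂+V₁) = (1137−490)/(1137+490) = 0.3977; √ = 0.6306.
h = (73.6/2)·0.6306 = 23.21 m.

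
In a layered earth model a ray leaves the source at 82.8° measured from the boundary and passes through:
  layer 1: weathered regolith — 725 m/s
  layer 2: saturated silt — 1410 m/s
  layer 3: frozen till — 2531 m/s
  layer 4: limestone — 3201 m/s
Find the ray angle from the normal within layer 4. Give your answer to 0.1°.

33.6°

From the normal: θ₁ = 90° − 82.8° = 7.2°.
Ray parameter p = sin 7.2° / 725 = 1.7287e-04 s/m.
sin θ_4 = p·V_4 = 1.7287e-04 × 3201 = 0.5534.
θ_4 = arcsin 0.5534 = 33.60°.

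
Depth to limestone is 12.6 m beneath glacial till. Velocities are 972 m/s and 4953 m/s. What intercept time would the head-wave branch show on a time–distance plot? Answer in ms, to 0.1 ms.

25.4 ms

tᵢ = 2h·√(V₂²−V₁²)/(V₁V₂).
√(V₂²−V₁²) = √(4953²−972²) = 4856.7 m/s.
tᵢ = 2·12.6·4856.7/(972·4953) = 0.02542 s.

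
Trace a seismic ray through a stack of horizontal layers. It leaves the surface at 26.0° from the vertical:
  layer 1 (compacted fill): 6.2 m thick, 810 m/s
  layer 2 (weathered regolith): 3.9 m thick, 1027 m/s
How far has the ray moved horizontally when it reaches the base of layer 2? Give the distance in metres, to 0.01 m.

5.63 m

Ray parameter p = sin 26.0° / 810 m/s = 5.4120e-04 s/m.
Layer 1: θ = 26.00°; offset = 6.2·tan 26.00° = 3.0239 m.
Layer 2: sin θ = p·1027 = 0.5558 → θ = 33.77°; offset = 3.9·tan 33.77° = 2.6075 m.
Σ offsets = 5.6315 m.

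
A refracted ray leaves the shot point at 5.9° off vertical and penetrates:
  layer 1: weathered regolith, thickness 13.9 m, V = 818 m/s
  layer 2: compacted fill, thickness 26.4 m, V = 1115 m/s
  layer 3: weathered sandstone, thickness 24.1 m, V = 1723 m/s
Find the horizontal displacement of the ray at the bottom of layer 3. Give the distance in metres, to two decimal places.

Apply Snell's law at each interface; in layer i the horizontal offset is hᵢ·tan θᵢ.
Layer 1: θ = 5.90°; offset = 13.9·tan 5.90° = 1.4364 m.
Layer 2: sin θ = 1115·sin 5.9°/818 = 0.1401, θ = 8.05°; offset = 26.4·tan 8.05° = 3.7359 m.
Layer 3: sin θ = 1723·sin 5.9°/818 = 0.2165, θ = 12.50°; offset = 24.1·tan 12.50° = 5.3449 m.
Summing the layer offsets gives 10.5172 m.

10.52 m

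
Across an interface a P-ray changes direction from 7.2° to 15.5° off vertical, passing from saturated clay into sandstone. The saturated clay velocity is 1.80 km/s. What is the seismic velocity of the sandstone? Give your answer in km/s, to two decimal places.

sin 7.2° = 0.1253; sin 15.5° = 0.2672.
V₂ = V₁·(sin θ₂/sin θ₁) = 1.80·(0.2672/0.1253) = 3.84 km/s.

3.84 km/s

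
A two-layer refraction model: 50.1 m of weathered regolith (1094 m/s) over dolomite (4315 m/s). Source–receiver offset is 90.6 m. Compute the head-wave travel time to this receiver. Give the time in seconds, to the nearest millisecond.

0.110 s

θ_c = arcsin(V₁/V₂) = arcsin(1094/4315) = 14.69°, cos θ_c = 0.9673.
Intercept time tᵢ = 2h cos θ_c / V₁ = 2·50.1·0.9673/1094 = 0.08860 s.
t = x/V₂ + tᵢ = 90.6/4315 + 0.08860 = 0.10959 s.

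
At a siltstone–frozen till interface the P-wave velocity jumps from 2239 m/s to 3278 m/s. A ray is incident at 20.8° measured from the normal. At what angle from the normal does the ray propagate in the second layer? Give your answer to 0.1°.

Snell's law: sin θ₂ = (V₂/V₁)·sin θ₁ = (3278/2239)·sin 20.8° = 0.5199.
θ₂ = arcsin 0.5199 = 31.33° from the normal.

31.3°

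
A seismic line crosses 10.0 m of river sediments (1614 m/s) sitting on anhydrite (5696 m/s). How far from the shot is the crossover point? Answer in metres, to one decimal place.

θ_c = arcsin(1614/5696) = 16.46°, so cos θ_c = 0.9590 and tᵢ = 2h cos θ_c/V₁ = 0.0119 s.
At crossover x/V₁ = x/V₂ + tᵢ ⇒ x = tᵢ/(1/V₁ − 1/V₂) = 0.01188/(6.1958e-04 − 1.7556e-04) = 26.76 m.

26.8 m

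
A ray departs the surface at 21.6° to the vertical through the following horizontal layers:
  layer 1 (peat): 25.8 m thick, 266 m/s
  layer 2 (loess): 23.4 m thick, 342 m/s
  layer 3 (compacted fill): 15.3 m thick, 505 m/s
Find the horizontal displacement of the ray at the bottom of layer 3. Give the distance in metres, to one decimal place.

37.7 m

Apply Snell's law at each interface; in layer i the horizontal offset is hᵢ·tan θᵢ.
Layer 1: θ = 21.60°; offset = 25.8·tan 21.60° = 10.215 m.
Layer 2: sin θ = 342·sin 21.6°/266 = 0.4733, θ = 28.25°; offset = 23.4·tan 28.25° = 12.573 m.
Layer 3: sin θ = 505·sin 21.6°/266 = 0.6989, θ = 44.34°; offset = 15.3·tan 44.34° = 14.950 m.
Summing the layer offsets gives 37.738 m.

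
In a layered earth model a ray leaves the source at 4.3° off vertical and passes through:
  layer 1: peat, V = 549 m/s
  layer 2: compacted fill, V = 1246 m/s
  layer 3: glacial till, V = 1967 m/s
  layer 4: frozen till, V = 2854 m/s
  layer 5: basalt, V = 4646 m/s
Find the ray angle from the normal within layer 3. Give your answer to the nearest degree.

Ray parameter p = sin 4.3° / 549 = 1.3657e-04 s/m.
sin θ_3 = p·V_3 = 1.3657e-04 × 1967 = 0.2686.
θ_3 = 15.58° from the vertical.

16°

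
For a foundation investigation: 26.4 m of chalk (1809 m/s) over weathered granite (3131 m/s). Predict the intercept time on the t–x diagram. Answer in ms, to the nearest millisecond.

θ_c = arcsin(V₁/V₂) = arcsin(1809/3131) = 35.29°; cos θ_c = 0.8162.
tᵢ = 2h·cos θ_c / V₁ = 2·26.4·0.8162 / 1809 = 0.02382 s.

24 ms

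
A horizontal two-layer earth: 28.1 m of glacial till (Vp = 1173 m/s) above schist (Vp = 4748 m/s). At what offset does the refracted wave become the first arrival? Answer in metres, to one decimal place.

72.3 m

θ_c = arcsin(1173/4748) = 14.30°, so cos θ_c = 0.9690 and tᵢ = 2h cos θ_c/V₁ = 0.0464 s.
At crossover x/V₁ = x/V₂ + tᵢ ⇒ x = tᵢ/(1/V₁ − 1/V₂) = 0.04643/(8.5251e-04 − 2.1061e-04) = 72.33 m.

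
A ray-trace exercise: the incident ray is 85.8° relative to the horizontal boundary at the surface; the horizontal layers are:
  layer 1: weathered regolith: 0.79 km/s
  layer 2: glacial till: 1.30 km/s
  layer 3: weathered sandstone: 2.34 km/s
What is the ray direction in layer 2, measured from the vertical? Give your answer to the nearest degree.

From the normal: θ₁ = 90° − 85.8° = 4.2°.
Ray parameter p = sin 4.2° / 0.79 = 9.2707e-02 s/km.
sin θ_2 = p·V_2 = 9.2707e-02 × 1.30 = 0.1205.
θ_2 = 6.92° from the vertical.

7°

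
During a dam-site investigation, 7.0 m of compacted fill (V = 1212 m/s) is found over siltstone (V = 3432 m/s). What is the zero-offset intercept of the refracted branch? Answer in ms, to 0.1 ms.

10.8 ms

θ_c = arcsin(V₁/V₂) = arcsin(1212/3432) = 20.68°; cos θ_c = 0.9356.
tᵢ = 2h·cos θ_c / V₁ = 2·7.0·0.9356 / 1212 = 0.01081 s.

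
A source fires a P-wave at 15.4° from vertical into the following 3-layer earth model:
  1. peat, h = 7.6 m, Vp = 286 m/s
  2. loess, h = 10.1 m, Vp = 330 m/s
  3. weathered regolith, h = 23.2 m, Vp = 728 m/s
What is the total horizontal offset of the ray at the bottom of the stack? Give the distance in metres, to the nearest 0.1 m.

26.6 m

Apply Snell's law at each interface; in layer i the horizontal offset is hᵢ·tan θᵢ.
Layer 1: θ = 15.40°; offset = 7.6·tan 15.40° = 2.093 m.
Layer 2: sin θ = 330·sin 15.4°/286 = 0.3064, θ = 17.84°; offset = 10.1·tan 17.84° = 3.251 m.
Layer 3: sin θ = 728·sin 15.4°/286 = 0.6760, θ = 42.53°; offset = 23.2·tan 42.53° = 21.280 m.
Σ offsets = 26.625 m.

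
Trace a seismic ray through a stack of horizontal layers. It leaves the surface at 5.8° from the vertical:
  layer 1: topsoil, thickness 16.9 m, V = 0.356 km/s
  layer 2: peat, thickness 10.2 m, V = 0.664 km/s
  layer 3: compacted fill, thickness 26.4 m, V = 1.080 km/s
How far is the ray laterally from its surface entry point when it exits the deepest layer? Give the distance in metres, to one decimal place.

12.2 m

Apply Snell's law at each interface; in layer i the horizontal offset is hᵢ·tan θᵢ.
Layer 1: θ = 5.80°; offset = 16.9·tan 5.80° = 1.717 m.
Layer 2: sin θ = 0.664·sin 5.8°/0.356 = 0.1885, θ = 10.86°; offset = 10.2·tan 10.86° = 1.958 m.
Layer 3: sin θ = 1.080·sin 5.8°/0.356 = 0.3066, θ = 17.85°; offset = 26.4·tan 17.85° = 8.503 m.
Σ offsets = 12.177 m.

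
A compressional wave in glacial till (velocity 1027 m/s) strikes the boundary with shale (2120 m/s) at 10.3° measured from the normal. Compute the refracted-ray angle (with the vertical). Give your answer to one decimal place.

Snell's law: sin θ₂ = (V₂/V₁)·sin θ₁ = (2120/1027)·sin 10.3° = 0.3691.
θ₂ = arcsin 0.3691 = 21.66° from the normal.

21.7°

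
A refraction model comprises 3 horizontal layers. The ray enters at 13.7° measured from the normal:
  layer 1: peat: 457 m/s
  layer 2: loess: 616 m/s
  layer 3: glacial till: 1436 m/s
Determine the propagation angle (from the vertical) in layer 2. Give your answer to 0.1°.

18.6°

Ray parameter p = sin 13.7° / 457 = 5.1825e-04 s/m.
sin θ_2 = p·V_2 = 5.1825e-04 × 616 = 0.3192.
θ_2 = 18.62° from the vertical.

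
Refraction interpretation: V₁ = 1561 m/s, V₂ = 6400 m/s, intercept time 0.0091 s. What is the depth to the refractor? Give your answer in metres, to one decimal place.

7.3 m

h = tᵢ·V₁·V₂ / (2·√(V₂²−V₁²)).
√(V₂²−V₁²) = √(6400² − 1561²) = 6206.7 m/s.
h = 0.0091 s × 1561 × 6400 / (2 × 6206.7) = 7.32 m.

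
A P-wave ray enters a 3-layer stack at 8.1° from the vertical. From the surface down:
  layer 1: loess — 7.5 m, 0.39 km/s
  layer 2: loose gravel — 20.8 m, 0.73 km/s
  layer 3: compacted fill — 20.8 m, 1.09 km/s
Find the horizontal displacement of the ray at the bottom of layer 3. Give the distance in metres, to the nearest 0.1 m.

Ray parameter p = sin 8.1° / 0.39 km/s = 3.6129e-01 s/km.
Layer 1: θ = 8.10°; offset = 7.5·tan 8.10° = 1.067 m.
Layer 2: sin θ = p·0.73 = 0.2637 → θ = 15.29°; offset = 20.8·tan 15.29° = 5.687 m.
Layer 3: sin θ = p·1.09 = 0.3938 → θ = 23.19°; offset = 20.8·tan 23.19° = 8.911 m.
Σ offsets = 15.666 m.

15.7 m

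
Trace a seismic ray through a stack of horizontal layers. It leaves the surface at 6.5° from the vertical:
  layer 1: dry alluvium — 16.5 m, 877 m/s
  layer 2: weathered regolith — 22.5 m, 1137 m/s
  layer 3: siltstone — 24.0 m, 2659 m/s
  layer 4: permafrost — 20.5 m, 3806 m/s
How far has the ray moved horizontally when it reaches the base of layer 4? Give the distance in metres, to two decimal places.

Apply Snell's law at each interface; in layer i the horizontal offset is hᵢ·tan θᵢ.
Layer 1: θ = 6.50°; offset = 16.5·tan 6.50° = 1.8799 m.
Layer 2: sin θ = 1137·sin 6.5°/877 = 0.1468, θ = 8.44°; offset = 22.5·tan 8.44° = 3.3383 m.
Layer 3: sin θ = 2659·sin 6.5°/877 = 0.3432, θ = 20.07°; offset = 24.0·tan 20.07° = 8.7701 m.
Layer 4: sin θ = 3806·sin 6.5°/877 = 0.4913, θ = 29.42°; offset = 20.5·tan 29.42° = 11.5628 m.
Total horizontal offset = 25.5512 m.

25.55 m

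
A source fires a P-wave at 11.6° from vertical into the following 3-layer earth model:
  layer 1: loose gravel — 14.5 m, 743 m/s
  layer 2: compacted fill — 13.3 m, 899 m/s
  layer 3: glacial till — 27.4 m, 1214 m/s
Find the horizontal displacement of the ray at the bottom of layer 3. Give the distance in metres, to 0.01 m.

Apply Snell's law at each interface; in layer i the horizontal offset is hᵢ·tan θᵢ.
Layer 1: θ = 11.60°; offset = 14.5·tan 11.60° = 2.9764 m.
Layer 2: sin θ = 899·sin 11.6°/743 = 0.2433, θ = 14.08°; offset = 13.3·tan 14.08° = 3.3361 m.
Layer 3: sin θ = 1214·sin 11.6°/743 = 0.3285, θ = 19.18°; offset = 27.4·tan 19.18° = 9.5312 m.
Summing the layer offsets gives 15.8437 m.

15.84 m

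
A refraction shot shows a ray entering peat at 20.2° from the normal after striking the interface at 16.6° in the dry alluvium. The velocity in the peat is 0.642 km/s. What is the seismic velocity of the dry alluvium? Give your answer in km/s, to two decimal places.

0.53 km/s

sin 16.6° = 0.2857; sin 20.2° = 0.3453.
V₁ = V₂·(sin θ₁/sin θ₂) = 0.642·(0.2857/0.3453) = 0.53 km/s.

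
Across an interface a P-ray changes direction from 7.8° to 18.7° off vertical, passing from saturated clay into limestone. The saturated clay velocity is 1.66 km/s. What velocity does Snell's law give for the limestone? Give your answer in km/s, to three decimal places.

3.922 km/s

Snell's law: sin 7.8°/V₁ = sin 18.7°/V₂.
V₂ = V₁·sin 18.7°/sin 7.8° = 1.66 × 2.3624 = 3.922 km/s.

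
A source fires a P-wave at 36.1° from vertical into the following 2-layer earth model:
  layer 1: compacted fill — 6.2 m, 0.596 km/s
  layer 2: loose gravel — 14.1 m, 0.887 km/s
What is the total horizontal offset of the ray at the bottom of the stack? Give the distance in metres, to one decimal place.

Apply Snell's law at each interface; in layer i the horizontal offset is hᵢ·tan θᵢ.
Layer 1: θ = 36.10°; offset = 6.2·tan 36.10° = 4.521 m.
Layer 2: sin θ = 0.887·sin 36.1°/0.596 = 0.8769, θ = 61.27°; offset = 14.1·tan 61.27° = 25.720 m.
Total horizontal offset = 30.241 m.

30.2 m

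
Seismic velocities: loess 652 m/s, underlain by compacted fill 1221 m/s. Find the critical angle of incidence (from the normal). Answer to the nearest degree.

Critical incidence: sin θ_c = V₁/V₂ = 652/1221 = 0.5340.
θ_c = arcsin 0.5340 = 32.28°.

32°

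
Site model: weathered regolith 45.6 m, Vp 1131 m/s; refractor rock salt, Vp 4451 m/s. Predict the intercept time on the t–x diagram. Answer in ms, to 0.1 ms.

tᵢ = 2h·√(V₂²−V₁²)/(V₁V₂).
√(V₂²−V₁²) = √(4451²−1131²) = 4304.9 m/s.
tᵢ = 2·45.6·4304.9/(1131·4451) = 0.07799 s.

78.0 ms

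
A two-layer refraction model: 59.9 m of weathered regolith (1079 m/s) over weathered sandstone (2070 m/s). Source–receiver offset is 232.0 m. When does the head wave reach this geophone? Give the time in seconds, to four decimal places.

0.2068 s

t = x/V₂ + 2h·√(V₂²−V₁²)/(V₁V₂).
√(V₂²−V₁²) = √(2070²−1079²) = 1766.5 m/s; delay term = 2·59.9·1766.5/(1079·2070) = 0.09475 s.
t = 232.0/2070 + 0.09475 = 0.20683 s.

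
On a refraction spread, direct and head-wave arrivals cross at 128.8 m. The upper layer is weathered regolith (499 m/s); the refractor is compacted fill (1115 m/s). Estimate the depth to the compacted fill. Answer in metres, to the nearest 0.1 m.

39.8 m

x_cross = 2h·√((V₂+V₁)/(V₂−V₁)) → h = x_cross / (2·√((V₂+V₁)/(V₂−V₁))).
√((V₂+V₁)/(V₂−V₁)) = √((1115+499)/(1115−499)) = 1.6187.
h = 128.8 / (2·1.6187) = 39.79 m.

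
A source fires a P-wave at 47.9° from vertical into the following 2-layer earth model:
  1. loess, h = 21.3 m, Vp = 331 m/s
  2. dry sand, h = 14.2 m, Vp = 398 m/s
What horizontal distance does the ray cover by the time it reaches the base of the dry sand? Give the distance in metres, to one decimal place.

Ray parameter p = sin 47.9° / 331 m/s = 2.2416e-03 s/m.
Layer 1: θ = 47.90°; offset = 21.3·tan 47.90° = 23.573 m.
Layer 2: sin θ = p·398 = 0.8922 → θ = 63.15°; offset = 14.2·tan 63.15° = 28.046 m.
Total horizontal offset = 51.619 m.

51.6 m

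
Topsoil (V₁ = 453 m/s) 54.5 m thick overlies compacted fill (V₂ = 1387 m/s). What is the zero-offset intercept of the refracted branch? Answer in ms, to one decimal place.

tᵢ = 2h·√(V₂²−V₁²)/(V₁V₂).
√(V₂²−V₁²) = √(1387²−453²) = 1310.9 m/s.
tᵢ = 2·54.5·1310.9/(453·1387) = 0.22742 s.

227.4 ms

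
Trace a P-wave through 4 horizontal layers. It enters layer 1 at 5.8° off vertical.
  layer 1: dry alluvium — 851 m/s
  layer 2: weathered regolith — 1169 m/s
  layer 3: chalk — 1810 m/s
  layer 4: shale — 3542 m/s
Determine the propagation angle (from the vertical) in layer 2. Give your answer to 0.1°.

Snell's law across each interface conserves sin θ / V, so sin θ_2 = V_2·sin θ₁/V₁.
sin θ_2 = 1169 × sin 5.8° / 851 = 0.1388.
θ_2 = arcsin 0.1388 = 7.98°.

8.0°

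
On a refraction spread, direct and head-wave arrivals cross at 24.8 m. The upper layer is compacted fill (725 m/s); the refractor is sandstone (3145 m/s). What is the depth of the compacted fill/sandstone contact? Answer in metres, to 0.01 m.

9.81 m

x_cross = 2h·√((V₂+V₁)/(V₂−V₁)) → h = x_cross / (2·√((V₂+V₁)/(V₂−V₁))).
√((V₂+V₁)/(V₂−V₁)) = √((3145+725)/(3145−725)) = 1.2646.
h = 24.8 / (2·1.2646) = 9.81 m.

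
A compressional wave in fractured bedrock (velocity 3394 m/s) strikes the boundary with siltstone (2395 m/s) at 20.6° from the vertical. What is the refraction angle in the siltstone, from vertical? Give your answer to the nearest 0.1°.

14.4°

Snell's law: sin θ₂ = (V₂/V₁)·sin θ₁ = (2395/3394)·sin 20.6° = 0.2483.
θ₂ = sin⁻¹(0.2483) = 14.38° (from vertical).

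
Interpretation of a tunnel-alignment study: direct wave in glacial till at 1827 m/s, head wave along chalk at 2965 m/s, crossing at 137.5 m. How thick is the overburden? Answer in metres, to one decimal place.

33.5 m

x_cross = 2h·√((V₂+V₁)/(V₂−V₁)) → h = x_cross / (2·√((V₂+V₁)/(V₂−V₁))).
√((V₂+V₁)/(V₂−V₁)) = √((2965+1827)/(2965−1827)) = 2.0520.
h = 137.5 / (2·2.0520) = 33.50 m.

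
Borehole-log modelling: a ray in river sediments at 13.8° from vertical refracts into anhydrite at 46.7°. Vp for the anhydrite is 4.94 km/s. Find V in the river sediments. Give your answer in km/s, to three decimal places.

1.619 km/s

sin 13.8° = 0.2385; sin 46.7° = 0.7278.
V₁ = V₂·(sin θ₁/sin θ₂) = 4.94·(0.2385/0.7278) = 1.619 km/s.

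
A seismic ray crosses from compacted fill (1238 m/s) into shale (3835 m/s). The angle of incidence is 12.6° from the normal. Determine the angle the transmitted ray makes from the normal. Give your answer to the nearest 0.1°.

42.5°

Snell's law: sin θ₂ = (V₂/V₁)·sin θ₁ = (3835/1238)·sin 12.6° = 0.6758.
θ₂ = arcsin 0.6758 = 42.51° from the normal.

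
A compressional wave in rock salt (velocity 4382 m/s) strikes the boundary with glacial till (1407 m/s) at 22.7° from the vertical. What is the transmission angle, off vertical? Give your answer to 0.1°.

sin θ₁/V₁ = sin θ₂/V₂ ⇒ sin θ₂ = 1407·sin 22.7°/4382 = 1407·0.3859/4382 = 0.1239.
θ₂ = sin⁻¹(0.1239) = 7.12° (from vertical).

7.1°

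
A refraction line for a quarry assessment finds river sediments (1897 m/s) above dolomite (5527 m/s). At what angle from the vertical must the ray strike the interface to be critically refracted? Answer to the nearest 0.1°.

Critical incidence: sin θ_c = V₁/V₂ = 1897/5527 = 0.3432.
θ_c = arcsin 0.3432 = 20.07°.

20.1°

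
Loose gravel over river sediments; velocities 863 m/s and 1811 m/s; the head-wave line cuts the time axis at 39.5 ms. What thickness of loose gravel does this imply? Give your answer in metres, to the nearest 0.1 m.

θ_c = arcsin(863/1811) = 28.46°; cos θ_c = 0.8792.
tᵢ = 2h cos θ_c/V₁ ⇒ h = tᵢ·V₁/(2 cos θ_c) = 0.0395·863/(2·0.8792) = 19.39 m.

19.4 m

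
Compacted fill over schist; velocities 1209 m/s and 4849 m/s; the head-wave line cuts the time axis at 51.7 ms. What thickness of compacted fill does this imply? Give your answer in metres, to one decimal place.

32.3 m

h = tᵢ·V₁·V₂ / (2·√(V₂²−V₁²)).
√(V₂²−V₁²) = √(4849² − 1209²) = 4695.9 m/s.
h = 0.0517 s × 1209 × 4849 / (2 × 4695.9) = 32.27 m.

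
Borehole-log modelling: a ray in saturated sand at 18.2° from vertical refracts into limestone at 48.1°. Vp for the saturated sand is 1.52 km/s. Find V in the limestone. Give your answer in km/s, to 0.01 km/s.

3.62 km/s

sin 18.2° = 0.3123; sin 48.1° = 0.7443.
V₂ = V₁·(sin θ₂/sin θ₁) = 1.52·(0.7443/0.3123) = 3.62 km/s.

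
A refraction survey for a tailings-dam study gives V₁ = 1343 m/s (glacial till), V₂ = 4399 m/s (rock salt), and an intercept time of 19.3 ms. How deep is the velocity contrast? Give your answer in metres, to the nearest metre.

h = tᵢ·V₁·V₂ / (2·√(V₂²−V₁²)).
√(V₂²−V₁²) = √(4399² − 1343²) = 4189.0 m/s.
h = 0.0193 s × 1343 × 4399 / (2 × 4189.0) = 13.61 m.

14 m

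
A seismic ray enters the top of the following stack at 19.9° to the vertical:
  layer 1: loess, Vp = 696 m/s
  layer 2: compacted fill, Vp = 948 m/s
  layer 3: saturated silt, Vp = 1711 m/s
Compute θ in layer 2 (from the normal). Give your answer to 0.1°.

Ray parameter p = sin 19.9° / 696 = 4.8905e-04 s/m.
sin θ_2 = p·V_2 = 4.8905e-04 × 948 = 0.4636.
θ_2 = arcsin 0.4636 = 27.62°.

27.6°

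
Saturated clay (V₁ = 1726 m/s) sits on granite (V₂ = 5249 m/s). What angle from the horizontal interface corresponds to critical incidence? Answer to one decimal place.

Critical incidence: sin θ_c = V₁/V₂ = 1726/5249 = 0.3288.
θ_c = arcsin 0.3288 = 19.20°.
Measured from the interface: 90° − 19.20° = 70.80°.

70.8°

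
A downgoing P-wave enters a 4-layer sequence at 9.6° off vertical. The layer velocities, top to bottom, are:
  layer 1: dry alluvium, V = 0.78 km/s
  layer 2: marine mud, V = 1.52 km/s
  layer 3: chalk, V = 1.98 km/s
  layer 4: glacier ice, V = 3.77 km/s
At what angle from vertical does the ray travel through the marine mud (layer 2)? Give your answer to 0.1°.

19.0°

Snell's law across each interface conserves sin θ / V, so sin θ_2 = V_2·sin θ₁/V₁.
sin θ_2 = 1.52 × sin 9.6° / 0.78 = 0.3250.
θ_2 = arcsin 0.3250 = 18.96°.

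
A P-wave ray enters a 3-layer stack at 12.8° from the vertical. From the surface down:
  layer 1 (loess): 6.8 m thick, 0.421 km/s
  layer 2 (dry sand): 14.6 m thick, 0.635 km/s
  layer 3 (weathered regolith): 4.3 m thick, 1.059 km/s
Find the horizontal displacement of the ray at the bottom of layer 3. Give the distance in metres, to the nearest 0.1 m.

Ray parameter p = sin 12.8° / 0.421 km/s = 5.2624e-01 s/km.
Layer 1: θ = 12.80°; offset = 6.8·tan 12.80° = 1.545 m.
Layer 2: sin θ = p·0.635 = 0.3342 → θ = 19.52°; offset = 14.6·tan 19.52° = 5.176 m.
Layer 3: sin θ = p·1.059 = 0.5573 → θ = 33.87°; offset = 4.3·tan 33.87° = 2.886 m.
Total horizontal offset = 9.607 m.

9.6 m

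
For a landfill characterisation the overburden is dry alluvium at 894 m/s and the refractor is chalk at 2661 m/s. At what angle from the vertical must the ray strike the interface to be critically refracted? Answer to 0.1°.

At critical incidence the refracted ray runs along the interface (θ₂ = 90°), so sin θ_c = V₁/V₂.
θ_c = arcsin(894/2661) = arcsin 0.3360 = 19.63°.

19.6°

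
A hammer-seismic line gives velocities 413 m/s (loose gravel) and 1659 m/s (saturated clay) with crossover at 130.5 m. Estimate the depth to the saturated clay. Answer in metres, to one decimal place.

50.6 m

x_cross = 2h·√((V₂+V₁)/(V₂−V₁)) → h = x_cross / (2·√((V₂+V₁)/(V₂−V₁))).
√((V₂+V₁)/(V₂−V₁)) = √((1659+413)/(1659−413)) = 1.2895.
h = 130.5 / (2·1.2895) = 50.60 m.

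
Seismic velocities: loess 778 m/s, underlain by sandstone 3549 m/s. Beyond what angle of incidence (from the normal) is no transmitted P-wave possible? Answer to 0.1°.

12.7°

At critical incidence the refracted ray runs along the interface (θ₂ = 90°), so sin θ_c = V₁/V₂.
θ_c = arcsin(778/3549) = arcsin 0.2192 = 12.66°.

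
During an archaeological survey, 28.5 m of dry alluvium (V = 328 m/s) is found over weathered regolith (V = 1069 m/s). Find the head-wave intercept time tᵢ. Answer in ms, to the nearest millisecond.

tᵢ = 2h·√(V₂²−V₁²)/(V₁V₂).
√(V₂²−V₁²) = √(1069²−328²) = 1017.4 m/s.
tᵢ = 2·28.5·1017.4/(328·1069) = 0.16540 s.

165 ms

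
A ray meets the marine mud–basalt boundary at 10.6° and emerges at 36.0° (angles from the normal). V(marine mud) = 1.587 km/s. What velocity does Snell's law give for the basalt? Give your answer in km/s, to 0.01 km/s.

5.07 km/s

Snell's law: sin 10.6°/V₁ = sin 36.0°/V₂.
V₂ = V₁·sin 36.0°/sin 10.6° = 1.587 × 3.1953 = 5.07 km/s.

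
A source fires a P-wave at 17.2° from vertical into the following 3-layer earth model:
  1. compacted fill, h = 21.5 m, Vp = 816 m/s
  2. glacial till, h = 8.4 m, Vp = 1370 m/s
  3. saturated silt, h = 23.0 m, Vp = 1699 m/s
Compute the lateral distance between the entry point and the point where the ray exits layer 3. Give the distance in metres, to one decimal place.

Ray parameter p = sin 17.2° / 816 m/s = 3.6239e-04 s/m.
Layer 1: θ = 17.20°; offset = 21.5·tan 17.20° = 6.655 m.
Layer 2: sin θ = p·1370 = 0.4965 → θ = 29.77°; offset = 8.4·tan 29.77° = 4.804 m.
Layer 3: sin θ = p·1699 = 0.6157 → θ = 38.00°; offset = 23.0·tan 38.00° = 17.971 m.
Total horizontal offset = 29.431 m.

29.4 m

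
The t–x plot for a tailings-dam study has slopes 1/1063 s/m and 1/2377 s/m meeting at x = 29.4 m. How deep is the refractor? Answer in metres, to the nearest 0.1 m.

9.1 m

h = (x_cross/2)·√((V₂−V₁)/(V₂+V₁)).
(V₂−V₁)/(V₂+V₁) = (2377−1063)/(2377+1063) = 0.3820; √ = 0.6180.
h = (29.4/2)·0.6180 = 9.09 m.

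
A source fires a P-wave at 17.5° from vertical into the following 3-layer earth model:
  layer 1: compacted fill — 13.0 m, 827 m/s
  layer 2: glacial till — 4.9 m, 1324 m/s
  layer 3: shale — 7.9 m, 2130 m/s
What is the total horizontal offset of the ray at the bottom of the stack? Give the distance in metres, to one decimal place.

p = sin θ₁/V₁ = sin 17.5°/827 = 3.6361e-04 s/m is conserved through the stack.
Layer 1: θ = 17.50°; offset = 13.0·tan 17.50° = 4.099 m.
Layer 2: sin θ = p·1324 = 0.4814 → θ = 28.78°; offset = 4.9·tan 28.78° = 2.691 m.
Layer 3: sin θ = p·2130 = 0.7745 → θ = 50.76°; offset = 7.9·tan 50.76° = 9.672 m.
Total horizontal offset = 16.462 m.

16.5 m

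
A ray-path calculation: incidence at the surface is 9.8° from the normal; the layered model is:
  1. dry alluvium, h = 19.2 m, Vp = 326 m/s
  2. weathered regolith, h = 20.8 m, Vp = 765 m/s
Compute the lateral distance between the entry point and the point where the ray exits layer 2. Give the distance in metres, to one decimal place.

12.4 m

Apply Snell's law at each interface; in layer i the horizontal offset is hᵢ·tan θᵢ.
Layer 1: θ = 9.80°; offset = 19.2·tan 9.80° = 3.316 m.
Layer 2: sin θ = 765·sin 9.8°/326 = 0.3994, θ = 23.54°; offset = 20.8·tan 23.54° = 9.062 m.
Σ offsets = 12.379 m.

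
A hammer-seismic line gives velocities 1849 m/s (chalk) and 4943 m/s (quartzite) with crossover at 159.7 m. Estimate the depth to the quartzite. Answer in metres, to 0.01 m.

53.89 m

h = (x_cross/2)·√((V₂−V₁)/(V₂+V₁)).
(V₂−V₁)/(V₂+V₁) = (4943−1849)/(4943+1849) = 0.4555; √ = 0.6749.
h = (159.7/2)·0.6749 = 53.89 m.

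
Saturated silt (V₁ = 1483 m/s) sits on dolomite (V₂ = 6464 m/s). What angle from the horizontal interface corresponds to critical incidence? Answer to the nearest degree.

At critical incidence the refracted ray runs along the interface (θ₂ = 90°), so sin θ_c = V₁/V₂.
θ_c = arcsin(1483/6464) = arcsin 0.2294 = 13.26°.
Measured from the interface: 90° − 13.26° = 76.74°.

77°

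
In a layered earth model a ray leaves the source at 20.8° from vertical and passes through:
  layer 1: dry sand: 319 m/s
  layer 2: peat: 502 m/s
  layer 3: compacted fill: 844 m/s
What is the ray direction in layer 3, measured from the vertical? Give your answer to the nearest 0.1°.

70.0°

Snell's law across each interface conserves sin θ / V, so sin θ_3 = V_3·sin θ₁/V₁.
sin θ_3 = 844 × sin 20.8° / 319 = 0.9395.
θ_3 = 69.97° from the vertical.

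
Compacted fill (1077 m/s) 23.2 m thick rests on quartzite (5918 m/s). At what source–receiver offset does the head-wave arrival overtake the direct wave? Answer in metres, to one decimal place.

55.8 m

θ_c = arcsin(1077/5918) = 10.49°, so cos θ_c = 0.9833 and tᵢ = 2h cos θ_c/V₁ = 0.0424 s.
At crossover x/V₁ = x/V₂ + tᵢ ⇒ x = tᵢ/(1/V₁ − 1/V₂) = 0.04236/(9.2851e-04 − 1.6898e-04) = 55.78 m.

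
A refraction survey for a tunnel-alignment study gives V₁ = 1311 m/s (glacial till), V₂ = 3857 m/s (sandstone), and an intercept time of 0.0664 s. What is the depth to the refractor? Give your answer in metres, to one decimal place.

46.3 m

θ_c = arcsin(1311/3857) = 19.87°; cos θ_c = 0.9405.
tᵢ = 2h cos θ_c/V₁ ⇒ h = tᵢ·V₁/(2 cos θ_c) = 0.0664·1311/(2·0.9405) = 46.28 m.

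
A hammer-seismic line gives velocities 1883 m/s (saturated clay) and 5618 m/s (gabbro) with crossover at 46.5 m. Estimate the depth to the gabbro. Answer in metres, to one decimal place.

h = (x_cross/2)·√((V₂−V₁)/(V₂+V₁)).
(V₂−V₁)/(V₂+V₁) = (5618−1883)/(5618+1883) = 0.4979; √ = 0.7056.
h = (46.5/2)·0.7056 = 16.41 m.

16.4 m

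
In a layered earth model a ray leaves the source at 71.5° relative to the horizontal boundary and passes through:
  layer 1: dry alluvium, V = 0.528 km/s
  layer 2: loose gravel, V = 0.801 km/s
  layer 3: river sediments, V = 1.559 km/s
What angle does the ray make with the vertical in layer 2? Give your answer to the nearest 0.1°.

From the normal: θ₁ = 90° − 71.5° = 18.5°.
Ray parameter p = sin 18.5° / 0.528 = 6.0096e-01 s/km.
sin θ_2 = p·V_2 = 6.0096e-01 × 0.801 = 0.4814.
θ_2 = arcsin 0.4814 = 28.77°.

28.8°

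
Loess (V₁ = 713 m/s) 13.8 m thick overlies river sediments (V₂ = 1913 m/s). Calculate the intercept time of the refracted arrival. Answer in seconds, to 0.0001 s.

tᵢ = 2h·√(V₂²−V₁²)/(V₁V₂).
√(V₂²−V₁²) = √(1913²−713²) = 1775.2 m/s.
tᵢ = 2·13.8·1775.2/(713·1913) = 0.03592 s.

0.0359 s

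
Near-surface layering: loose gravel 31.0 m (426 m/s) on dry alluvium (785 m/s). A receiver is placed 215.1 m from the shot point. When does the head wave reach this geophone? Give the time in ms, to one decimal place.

396.3 ms

θ_c = arcsin(V₁/V₂) = arcsin(426/785) = 32.87°, cos θ_c = 0.8399.
Intercept time tᵢ = 2h cos θ_c / V₁ = 2·31.0·0.8399/426 = 0.12225 s.
t = x/V₂ + tᵢ = 215.1/785 + 0.12225 = 0.39626 s.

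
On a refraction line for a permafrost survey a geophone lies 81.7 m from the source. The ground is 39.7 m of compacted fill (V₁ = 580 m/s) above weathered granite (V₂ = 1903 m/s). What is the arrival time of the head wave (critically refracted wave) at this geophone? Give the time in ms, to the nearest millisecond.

173 ms

t = x/V₂ + 2h·√(V₂²−V₁²)/(V₁V₂).
√(V₂²−V₁²) = √(1903²−580²) = 1812.5 m/s; delay term = 2·39.7·1812.5/(580·1903) = 0.13038 s.
t = 81.7/1903 + 0.13038 = 0.17332 s.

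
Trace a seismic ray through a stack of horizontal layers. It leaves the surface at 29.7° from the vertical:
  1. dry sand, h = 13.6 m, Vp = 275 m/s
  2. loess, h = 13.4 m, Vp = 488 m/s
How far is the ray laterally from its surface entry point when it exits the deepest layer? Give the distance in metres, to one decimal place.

32.5 m

Ray parameter p = sin 29.7° / 275 m/s = 1.8017e-03 s/m.
Layer 1: θ = 29.70°; offset = 13.6·tan 29.70° = 7.757 m.
Layer 2: sin θ = p·488 = 0.8792 → θ = 61.55°; offset = 13.4·tan 61.55° = 24.729 m.
Summing the layer offsets gives 32.486 m.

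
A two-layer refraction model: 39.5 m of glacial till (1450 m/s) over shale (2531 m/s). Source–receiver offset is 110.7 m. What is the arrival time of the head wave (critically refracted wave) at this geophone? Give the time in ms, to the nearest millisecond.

88 ms

θ_c = arcsin(V₁/V₂) = arcsin(1450/2531) = 34.95°, cos θ_c = 0.8196.
Intercept time tᵢ = 2h cos θ_c / V₁ = 2·39.5·0.8196/1450 = 0.04466 s.
t = x/V₂ + tᵢ = 110.7/2531 + 0.04466 = 0.08839 s.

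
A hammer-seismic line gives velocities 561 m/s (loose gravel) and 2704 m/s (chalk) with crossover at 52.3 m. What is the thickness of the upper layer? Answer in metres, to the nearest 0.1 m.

x_cross = 2h·√((V₂+V₁)/(V₂−V₁)) → h = x_cross / (2·√((V₂+V₁)/(V₂−V₁))).
√((V₂+V₁)/(V₂−V₁)) = √((2704+561)/(2704−561)) = 1.2343.
h = 52.3 / (2·1.2343) = 21.19 m.

21.2 m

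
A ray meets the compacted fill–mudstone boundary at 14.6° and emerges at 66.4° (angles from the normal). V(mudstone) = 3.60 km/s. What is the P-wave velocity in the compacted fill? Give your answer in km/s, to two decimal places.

sin 14.6° = 0.2521; sin 66.4° = 0.9164.
V₁ = V₂·(sin θ₁/sin θ₂) = 3.60·(0.2521/0.9164) = 0.99 km/s.

0.99 km/s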